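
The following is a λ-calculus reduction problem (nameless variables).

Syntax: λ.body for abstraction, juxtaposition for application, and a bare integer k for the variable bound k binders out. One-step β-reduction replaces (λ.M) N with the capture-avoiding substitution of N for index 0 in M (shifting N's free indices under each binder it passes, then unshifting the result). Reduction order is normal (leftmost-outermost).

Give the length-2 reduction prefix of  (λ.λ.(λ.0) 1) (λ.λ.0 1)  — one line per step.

Answer: after 2 steps: λ.λ.λ.0 1

Derivation:
  start: (λ.λ.(λ.0) 1) (λ.λ.0 1)
  step 1: λ.(λ.0) (λ.λ.0 1)
  step 2: λ.λ.λ.0 1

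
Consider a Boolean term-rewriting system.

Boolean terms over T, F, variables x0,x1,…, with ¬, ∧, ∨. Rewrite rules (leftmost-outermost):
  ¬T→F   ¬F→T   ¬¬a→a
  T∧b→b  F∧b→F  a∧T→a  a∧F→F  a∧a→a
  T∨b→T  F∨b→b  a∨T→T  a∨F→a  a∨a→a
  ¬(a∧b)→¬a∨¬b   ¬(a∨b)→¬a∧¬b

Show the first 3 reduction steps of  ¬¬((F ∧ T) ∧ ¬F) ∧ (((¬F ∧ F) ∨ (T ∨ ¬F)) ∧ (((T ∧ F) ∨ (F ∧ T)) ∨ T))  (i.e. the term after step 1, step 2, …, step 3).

  start: ¬¬((F ∧ T) ∧ ¬F) ∧ (((¬F ∧ F) ∨ (T ∨ ¬F)) ∧ (((T ∧ F) ∨ (F ∧ T)) ∨ T))
  step 1: ((F ∧ T) ∧ ¬F) ∧ (((¬F ∧ F) ∨ (T ∨ ¬F)) ∧ (((T ∧ F) ∨ (F ∧ T)) ∨ T))
  step 2: (F ∧ ¬F) ∧ (((¬F ∧ F) ∨ (T ∨ ¬F)) ∧ (((T ∧ F) ∨ (F ∧ T)) ∨ T))
  step 3: F ∧ (((¬F ∧ F) ∨ (T ∨ ¬F)) ∧ (((T ∧ F) ∨ (F ∧ T)) ∨ T))

Answer: after 3 steps: F ∧ (((¬F ∧ F) ∨ (T ∨ ¬F)) ∧ (((T ∧ F) ∨ (F ∧ T)) ∨ T))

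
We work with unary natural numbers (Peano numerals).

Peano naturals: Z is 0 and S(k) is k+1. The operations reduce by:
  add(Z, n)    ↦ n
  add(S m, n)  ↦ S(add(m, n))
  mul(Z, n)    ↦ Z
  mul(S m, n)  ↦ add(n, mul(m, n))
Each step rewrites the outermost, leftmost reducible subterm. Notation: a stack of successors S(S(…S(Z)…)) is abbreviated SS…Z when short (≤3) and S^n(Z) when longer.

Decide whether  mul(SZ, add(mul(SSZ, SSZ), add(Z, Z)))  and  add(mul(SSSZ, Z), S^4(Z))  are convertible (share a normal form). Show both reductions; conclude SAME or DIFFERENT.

Answer: SAME — A ⇓ S^4(Z), B ⇓ S^4(Z)

Derivation:
Term A:
  start: mul(SZ, add(mul(SSZ, SSZ), add(Z, Z)))
  →1  add(add(mul(SSZ, SSZ), add(Z, Z)), mul(Z, add(mul(SSZ, SSZ), add(Z, Z))))
  →2  add(add(add(SSZ, mul(SZ, SSZ)), add(Z, Z)), mul(Z, add(mul(SSZ, SSZ), add(Z, Z))))
  →3  add(add(S(add(SZ, mul(SZ, SSZ))), add(Z, Z)), mul(Z, add(mul(SSZ, SSZ), add(Z, Z))))
  →4  add(S(add(add(SZ, mul(SZ, SSZ)), add(Z, Z))), mul(Z, add(mul(SSZ, SSZ), add(Z, Z))))
  →5  S(add(add(add(SZ, mul(SZ, SSZ)), add(Z, Z)), mul(Z, add(mul(SSZ, SSZ), add(Z, Z)))))
  →6  S(add(add(S(add(Z, mul(SZ, SSZ))), add(Z, Z)), mul(Z, add(mul(SSZ, SSZ), add(Z, Z)))))
  →7  S(add(S(add(add(Z, mul(SZ, SSZ)), add(Z, Z))), mul(Z, add(mul(SSZ, SSZ), add(Z, Z)))))
  →8  S(S(add(add(add(Z, mul(SZ, SSZ)), add(Z, Z)), mul(Z, add(mul(SSZ, SSZ), add(Z, Z))))))
  →9  S(S(add(add(mul(SZ, SSZ), add(Z, Z)), mul(Z, add(mul(SSZ, SSZ), add(Z, Z))))))
  →10  S(S(add(add(add(SSZ, mul(Z, SSZ)), add(Z, Z)), mul(Z, add(mul(SSZ, SSZ), add(Z, Z))))))
  →11  S(S(add(add(S(add(SZ, mul(Z, SSZ))), add(Z, Z)), mul(Z, add(mul(SSZ, SSZ), add(Z, Z))))))
  →12  S(S(add(S(add(add(SZ, mul(Z, SSZ)), add(Z, Z))), mul(Z, add(mul(SSZ, SSZ), add(Z, Z))))))
  →13  S(S(S(add(add(add(SZ, mul(Z, SSZ)), add(Z, Z)), mul(Z, add(mul(SSZ, SSZ), add(Z, Z)))))))
  →14  S(S(S(add(add(S(add(Z, mul(Z, SSZ))), add(Z, Z)), mul(Z, add(mul(SSZ, SSZ), add(Z, Z)))))))
  →15  S(S(S(add(S(add(add(Z, mul(Z, SSZ)), add(Z, Z))), mul(Z, add(mul(SSZ, SSZ), add(Z, Z)))))))
  →16  S(S(S(S(add(add(add(Z, mul(Z, SSZ)), add(Z, Z)), mul(Z, add(mul(SSZ, SSZ), add(Z, Z))))))))
  →17  S(S(S(S(add(add(mul(Z, SSZ), add(Z, Z)), mul(Z, add(mul(SSZ, SSZ), add(Z, Z))))))))
  →18  S(S(S(S(add(add(Z, add(Z, Z)), mul(Z, add(mul(SSZ, SSZ), add(Z, Z))))))))
  →19  S(S(S(S(add(add(Z, Z), mul(Z, add(mul(SSZ, SSZ), add(Z, Z))))))))
  →20  S(S(S(S(add(Z, mul(Z, add(mul(SSZ, SSZ), add(Z, Z))))))))
  →21  S(S(S(S(mul(Z, add(mul(SSZ, SSZ), add(Z, Z)))))))
  →22  S^4(Z)

Term B:
  start: add(mul(SSSZ, Z), S^4(Z))
  →1  add(add(Z, mul(SSZ, Z)), S^4(Z))
  →2  add(mul(SSZ, Z), S^4(Z))
  →3  add(add(Z, mul(SZ, Z)), S^4(Z))
  →4  add(mul(SZ, Z), S^4(Z))
  →5  add(add(Z, mul(Z, Z)), S^4(Z))
  →6  add(mul(Z, Z), S^4(Z))
  →7  add(Z, S^4(Z))
  →8  S^4(Z)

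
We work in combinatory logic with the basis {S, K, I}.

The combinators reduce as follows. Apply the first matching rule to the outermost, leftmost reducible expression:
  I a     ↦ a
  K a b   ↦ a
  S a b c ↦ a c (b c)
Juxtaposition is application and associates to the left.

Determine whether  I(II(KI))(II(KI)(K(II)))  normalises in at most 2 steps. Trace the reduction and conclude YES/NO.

Answer: NO — after 2 steps the term is I(KI)(II(KI)(K(II))), not yet normal

Derivation:
  start: I(II(KI))(II(KI)(K(II)))
  step 1: II(KI)(II(KI)(K(II)))
  step 2: I(KI)(II(KI)(K(II)))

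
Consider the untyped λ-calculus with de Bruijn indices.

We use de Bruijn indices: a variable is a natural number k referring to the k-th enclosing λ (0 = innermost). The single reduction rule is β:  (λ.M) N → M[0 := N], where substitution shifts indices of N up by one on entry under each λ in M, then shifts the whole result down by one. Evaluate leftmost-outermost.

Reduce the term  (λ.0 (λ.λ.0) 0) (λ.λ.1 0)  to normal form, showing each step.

Answer: normal form = λ.0  (in 4 steps)

Working:
  start: (λ.0 (λ.λ.0) 0) (λ.λ.1 0)
  →1  (λ.λ.1 0) (λ.λ.0) (λ.λ.1 0)
  →2  (λ.(λ.λ.0) 0) (λ.λ.1 0)
  →3  (λ.λ.0) (λ.λ.1 0)
  →4  λ.0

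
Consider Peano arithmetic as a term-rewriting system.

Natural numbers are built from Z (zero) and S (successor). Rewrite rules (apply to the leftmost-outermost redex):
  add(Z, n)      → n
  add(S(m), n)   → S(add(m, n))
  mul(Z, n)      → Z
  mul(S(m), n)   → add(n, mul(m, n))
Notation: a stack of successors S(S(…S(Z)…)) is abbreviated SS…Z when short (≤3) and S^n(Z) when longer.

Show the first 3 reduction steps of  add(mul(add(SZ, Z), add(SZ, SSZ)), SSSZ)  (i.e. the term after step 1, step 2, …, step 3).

  start: add(mul(add(SZ, Z), add(SZ, SSZ)), SSSZ)
  →1  add(mul(S(add(Z, Z)), add(SZ, SSZ)), SSSZ)
  →2  add(add(add(SZ, SSZ), mul(add(Z, Z), add(SZ, SSZ))), SSSZ)
  →3  add(add(S(add(Z, SSZ)), mul(add(Z, Z), add(SZ, SSZ))), SSSZ)

Answer: after 3 steps: add(add(S(add(Z, SSZ)), mul(add(Z, Z), add(SZ, SSZ))), SSSZ)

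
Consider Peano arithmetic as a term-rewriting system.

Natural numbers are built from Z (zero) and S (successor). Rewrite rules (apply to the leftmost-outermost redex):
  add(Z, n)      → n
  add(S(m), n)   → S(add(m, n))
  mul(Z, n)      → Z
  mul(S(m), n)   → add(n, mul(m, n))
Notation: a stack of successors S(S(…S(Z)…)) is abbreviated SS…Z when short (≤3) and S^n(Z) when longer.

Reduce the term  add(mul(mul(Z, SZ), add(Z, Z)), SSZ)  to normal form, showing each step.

  start: add(mul(mul(Z, SZ), add(Z, Z)), SSZ)
  [1] add(mul(Z, add(Z, Z)), SSZ)
  [2] add(Z, SSZ)
  [3] SSZ

Answer: normal form = SSZ  (in 3 steps)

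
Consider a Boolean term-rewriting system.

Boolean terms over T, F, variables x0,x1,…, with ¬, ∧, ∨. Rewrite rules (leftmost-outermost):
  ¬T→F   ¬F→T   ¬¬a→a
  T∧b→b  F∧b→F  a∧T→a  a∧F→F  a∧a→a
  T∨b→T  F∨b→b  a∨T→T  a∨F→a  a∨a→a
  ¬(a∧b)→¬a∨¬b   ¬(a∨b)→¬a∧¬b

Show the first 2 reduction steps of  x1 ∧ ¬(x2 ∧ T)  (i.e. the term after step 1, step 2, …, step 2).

  start: x1 ∧ ¬(x2 ∧ T)
  step 1: x1 ∧ (¬x2 ∨ ¬T)
  step 2: x1 ∧ (¬x2 ∨ F)

Answer: after 2 steps: x1 ∧ (¬x2 ∨ F)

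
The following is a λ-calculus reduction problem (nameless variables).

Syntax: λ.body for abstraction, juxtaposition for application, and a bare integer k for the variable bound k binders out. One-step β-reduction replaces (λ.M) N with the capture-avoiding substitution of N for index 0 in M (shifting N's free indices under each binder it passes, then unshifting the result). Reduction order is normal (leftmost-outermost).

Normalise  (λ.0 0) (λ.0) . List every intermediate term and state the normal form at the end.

  start: (λ.0 0) (λ.0)
  step 1: (λ.0) (λ.0)
  step 2: λ.0

Answer: normal form = λ.0  (in 2 steps)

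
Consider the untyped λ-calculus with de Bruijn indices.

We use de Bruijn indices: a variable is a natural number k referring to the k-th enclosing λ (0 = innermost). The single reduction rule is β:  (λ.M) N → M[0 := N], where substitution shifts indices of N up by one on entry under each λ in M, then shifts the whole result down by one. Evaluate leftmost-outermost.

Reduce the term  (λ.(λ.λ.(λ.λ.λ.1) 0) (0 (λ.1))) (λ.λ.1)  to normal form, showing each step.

  start: (λ.(λ.λ.(λ.λ.λ.1) 0) (0 (λ.1))) (λ.λ.1)
  [1] (λ.λ.(λ.λ.λ.1) 0) ((λ.λ.1) (λ.λ.λ.1))
  [2] λ.(λ.λ.λ.1) 0
  [3] λ.λ.λ.1

Answer: normal form = λ.λ.λ.1  (in 3 steps)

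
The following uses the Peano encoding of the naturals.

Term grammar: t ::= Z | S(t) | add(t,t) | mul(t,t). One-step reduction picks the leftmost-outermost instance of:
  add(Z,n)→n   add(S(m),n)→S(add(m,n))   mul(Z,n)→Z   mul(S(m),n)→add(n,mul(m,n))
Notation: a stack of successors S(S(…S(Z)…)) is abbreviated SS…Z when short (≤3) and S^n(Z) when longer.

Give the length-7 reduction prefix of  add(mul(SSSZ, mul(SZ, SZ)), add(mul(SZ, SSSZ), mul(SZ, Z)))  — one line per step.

Answer: after 7 steps: S(add(add(Z, mul(SSZ, mul(SZ, SZ))), add(mul(SZ, SSSZ), mul(SZ, Z))))

Derivation:
  start: add(mul(SSSZ, mul(SZ, SZ)), add(mul(SZ, SSSZ), mul(SZ, Z)))
  →1  add(add(mul(SZ, SZ), mul(SSZ, mul(SZ, SZ))), add(mul(SZ, SSSZ), mul(SZ, Z)))
  →2  add(add(add(SZ, mul(Z, SZ)), mul(SSZ, mul(SZ, SZ))), add(mul(SZ, SSSZ), mul(SZ, Z)))
  →3  add(add(S(add(Z, mul(Z, SZ))), mul(SSZ, mul(SZ, SZ))), add(mul(SZ, SSSZ), mul(SZ, Z)))
  →4  add(S(add(add(Z, mul(Z, SZ)), mul(SSZ, mul(SZ, SZ)))), add(mul(SZ, SSSZ), mul(SZ, Z)))
  →5  S(add(add(add(Z, mul(Z, SZ)), mul(SSZ, mul(SZ, SZ))), add(mul(SZ, SSSZ), mul(SZ, Z))))
  →6  S(add(add(mul(Z, SZ), mul(SSZ, mul(SZ, SZ))), add(mul(SZ, SSSZ), mul(SZ, Z))))
  →7  S(add(add(Z, mul(SSZ, mul(SZ, SZ))), add(mul(SZ, SSSZ), mul(SZ, Z))))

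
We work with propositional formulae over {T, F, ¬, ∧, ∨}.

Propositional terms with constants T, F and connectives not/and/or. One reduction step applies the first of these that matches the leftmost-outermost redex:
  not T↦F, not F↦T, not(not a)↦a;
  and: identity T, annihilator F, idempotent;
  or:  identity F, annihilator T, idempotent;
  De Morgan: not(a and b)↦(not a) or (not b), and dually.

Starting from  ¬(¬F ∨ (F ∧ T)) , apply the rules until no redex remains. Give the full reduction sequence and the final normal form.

  start: ¬(¬F ∨ (F ∧ T))
  →1  ¬¬F ∧ ¬(F ∧ T)
  →2  F ∧ ¬(F ∧ T)
  →3  F

Answer: normal form = F  (in 3 steps)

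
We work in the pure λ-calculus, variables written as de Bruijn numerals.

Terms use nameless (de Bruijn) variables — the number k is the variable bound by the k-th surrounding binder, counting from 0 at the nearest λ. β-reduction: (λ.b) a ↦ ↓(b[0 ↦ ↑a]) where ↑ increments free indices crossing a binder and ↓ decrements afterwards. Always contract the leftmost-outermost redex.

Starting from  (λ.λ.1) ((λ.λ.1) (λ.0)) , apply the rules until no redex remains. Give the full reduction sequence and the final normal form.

Answer: normal form = λ.λ.λ.0  (in 2 steps)

Derivation:
  start: (λ.λ.1) ((λ.λ.1) (λ.0))
  →1  λ.(λ.λ.1) (λ.0)
  →2  λ.λ.λ.0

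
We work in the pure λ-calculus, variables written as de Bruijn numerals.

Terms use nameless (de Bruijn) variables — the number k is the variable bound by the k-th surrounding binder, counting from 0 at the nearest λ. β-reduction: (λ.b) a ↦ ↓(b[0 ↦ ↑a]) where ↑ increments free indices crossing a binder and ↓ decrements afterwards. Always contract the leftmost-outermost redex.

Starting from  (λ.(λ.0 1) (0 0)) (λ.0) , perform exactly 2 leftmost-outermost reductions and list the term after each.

  start: (λ.(λ.0 1) (0 0)) (λ.0)
  [1] (λ.0 (λ.0)) ((λ.0) (λ.0))
  [2] (λ.0) (λ.0) (λ.0)

Answer: after 2 steps: (λ.0) (λ.0) (λ.0)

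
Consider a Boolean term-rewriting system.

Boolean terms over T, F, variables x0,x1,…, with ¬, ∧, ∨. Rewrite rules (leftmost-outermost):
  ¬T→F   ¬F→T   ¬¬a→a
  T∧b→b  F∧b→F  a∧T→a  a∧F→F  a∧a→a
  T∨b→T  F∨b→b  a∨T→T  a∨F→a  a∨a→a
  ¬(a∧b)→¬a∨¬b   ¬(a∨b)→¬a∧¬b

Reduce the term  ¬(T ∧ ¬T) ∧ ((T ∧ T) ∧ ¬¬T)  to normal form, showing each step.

  start: ¬(T ∧ ¬T) ∧ ((T ∧ T) ∧ ¬¬T)
  step 1: (¬T ∨ ¬¬T) ∧ ((T ∧ T) ∧ ¬¬T)
  step 2: (F ∨ ¬¬T) ∧ ((T ∧ T) ∧ ¬¬T)
  step 3: ¬¬T ∧ ((T ∧ T) ∧ ¬¬T)
  step 4: T ∧ ((T ∧ T) ∧ ¬¬T)
  step 5: (T ∧ T) ∧ ¬¬T
  step 6: T ∧ ¬¬T
  step 7: ¬¬T
  step 8: T

Answer: normal form = T  (in 8 steps)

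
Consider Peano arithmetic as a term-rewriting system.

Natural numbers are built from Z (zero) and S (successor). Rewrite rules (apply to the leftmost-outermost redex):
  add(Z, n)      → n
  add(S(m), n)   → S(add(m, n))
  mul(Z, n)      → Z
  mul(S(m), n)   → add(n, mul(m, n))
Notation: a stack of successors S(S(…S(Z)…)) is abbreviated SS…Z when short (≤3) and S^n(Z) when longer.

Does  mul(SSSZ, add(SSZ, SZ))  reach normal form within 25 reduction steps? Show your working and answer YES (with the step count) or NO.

Answer: YES — reaches normal form S^9(Z) in 25 ≤ 25 steps

Reduction:
  start: mul(SSSZ, add(SSZ, SZ))
  [1] add(add(SSZ, SZ), mul(SSZ, add(SSZ, SZ)))
  [2] add(S(add(SZ, SZ)), mul(SSZ, add(SSZ, SZ)))
  [3] S(add(add(SZ, SZ), mul(SSZ, add(SSZ, SZ))))
  [4] S(add(S(add(Z, SZ)), mul(SSZ, add(SSZ, SZ))))
  [5] S(S(add(add(Z, SZ), mul(SSZ, add(SSZ, SZ)))))
  [6] S(S(add(SZ, mul(SSZ, add(SSZ, SZ)))))
  [7] S(S(S(add(Z, mul(SSZ, add(SSZ, SZ))))))
  [8] S(S(S(mul(SSZ, add(SSZ, SZ)))))
  [9] S(S(S(add(add(SSZ, SZ), mul(SZ, add(SSZ, SZ))))))
  [10] S(S(S(add(S(add(SZ, SZ)), mul(SZ, add(SSZ, SZ))))))
  [11] S(S(S(S(add(add(SZ, SZ), mul(SZ, add(SSZ, SZ)))))))
  [12] S(S(S(S(add(S(add(Z, SZ)), mul(SZ, add(SSZ, SZ)))))))
  [13] S(S(S(S(S(add(add(Z, SZ), mul(SZ, add(SSZ, SZ))))))))
  [14] S(S(S(S(S(add(SZ, mul(SZ, add(SSZ, SZ))))))))
  [15] S(S(S(S(S(S(add(Z, mul(SZ, add(SSZ, SZ)))))))))
  [16] S(S(S(S(S(S(mul(SZ, add(SSZ, SZ))))))))
  [17] S(S(S(S(S(S(add(add(SSZ, SZ), mul(Z, add(SSZ, SZ)))))))))
  [18] S(S(S(S(S(S(add(S(add(SZ, SZ)), mul(Z, add(SSZ, SZ)))))))))
  [19] S(S(S(S(S(S(S(add(add(SZ, SZ), mul(Z, add(SSZ, SZ))))))))))
  [20] S(S(S(S(S(S(S(add(S(add(Z, SZ)), mul(Z, add(SSZ, SZ))))))))))
  [21] S(S(S(S(S(S(S(S(add(add(Z, SZ), mul(Z, add(SSZ, SZ)))))))))))
  [22] S(S(S(S(S(S(S(S(add(SZ, mul(Z, add(SSZ, SZ)))))))))))
  [23] S(S(S(S(S(S(S(S(S(add(Z, mul(Z, add(SSZ, SZ))))))))))))
  [24] S(S(S(S(S(S(S(S(S(mul(Z, add(SSZ, SZ)))))))))))
  [25] S^9(Z)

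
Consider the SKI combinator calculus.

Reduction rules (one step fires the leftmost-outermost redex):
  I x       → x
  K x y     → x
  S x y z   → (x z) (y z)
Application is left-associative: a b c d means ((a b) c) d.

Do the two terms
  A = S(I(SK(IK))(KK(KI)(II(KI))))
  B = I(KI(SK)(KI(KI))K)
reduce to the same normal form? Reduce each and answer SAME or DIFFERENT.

Answer: DIFFERENT — A ⇓ S(K(KI)), B ⇓ K

Derivation:
Term A:
  start: S(I(SK(IK))(KK(KI)(II(KI))))
  step 1: S(SK(IK)(KK(KI)(II(KI))))
  step 2: S(K(KK(KI)(II(KI)))(IK(KK(KI)(II(KI)))))
  step 3: S(KK(KI)(II(KI)))
  step 4: S(K(II(KI)))
  step 5: S(K(I(KI)))
  step 6: S(K(KI))

Term B:
  start: I(KI(SK)(KI(KI))K)
  step 1: KI(SK)(KI(KI))K
  step 2: I(KI(KI))K
  step 3: KI(KI)K
  step 4: IK
  step 5: K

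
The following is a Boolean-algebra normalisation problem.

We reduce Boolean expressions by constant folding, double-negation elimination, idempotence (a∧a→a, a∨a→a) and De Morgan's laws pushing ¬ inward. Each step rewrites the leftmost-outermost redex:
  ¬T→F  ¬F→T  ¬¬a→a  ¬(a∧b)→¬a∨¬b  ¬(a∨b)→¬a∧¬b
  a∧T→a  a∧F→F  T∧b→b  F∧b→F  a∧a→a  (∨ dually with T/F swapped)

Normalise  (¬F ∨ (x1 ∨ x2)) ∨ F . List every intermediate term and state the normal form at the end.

  start: (¬F ∨ (x1 ∨ x2)) ∨ F
  [1] ¬F ∨ (x1 ∨ x2)
  [2] T ∨ (x1 ∨ x2)
  [3] T

Answer: normal form = T  (in 3 steps)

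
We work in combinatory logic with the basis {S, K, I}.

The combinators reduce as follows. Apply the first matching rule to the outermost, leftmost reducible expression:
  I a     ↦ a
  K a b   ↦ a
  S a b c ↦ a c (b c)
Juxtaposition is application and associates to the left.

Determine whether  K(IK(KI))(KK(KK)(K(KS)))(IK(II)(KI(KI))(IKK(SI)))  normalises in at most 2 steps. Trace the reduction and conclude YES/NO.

  start: K(IK(KI))(KK(KK)(K(KS)))(IK(II)(KI(KI))(IKK(SI)))
  [1] IK(KI)(IK(II)(KI(KI))(IKK(SI)))
  [2] K(KI)(IK(II)(KI(KI))(IKK(SI)))

Answer: NO — after 2 steps the term is K(KI)(IK(II)(KI(KI))(IKK(SI))), not yet normal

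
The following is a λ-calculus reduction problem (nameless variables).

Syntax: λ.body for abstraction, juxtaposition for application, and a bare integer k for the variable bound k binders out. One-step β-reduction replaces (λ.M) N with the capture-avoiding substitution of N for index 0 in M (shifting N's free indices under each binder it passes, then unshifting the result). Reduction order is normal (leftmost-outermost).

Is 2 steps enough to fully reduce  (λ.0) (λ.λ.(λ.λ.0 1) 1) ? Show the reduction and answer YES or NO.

  start: (λ.0) (λ.λ.(λ.λ.0 1) 1)
  [1] λ.λ.(λ.λ.0 1) 1
  [2] λ.λ.λ.0 2

Answer: YES — reaches normal form λ.λ.λ.0 2 in 2 ≤ 2 steps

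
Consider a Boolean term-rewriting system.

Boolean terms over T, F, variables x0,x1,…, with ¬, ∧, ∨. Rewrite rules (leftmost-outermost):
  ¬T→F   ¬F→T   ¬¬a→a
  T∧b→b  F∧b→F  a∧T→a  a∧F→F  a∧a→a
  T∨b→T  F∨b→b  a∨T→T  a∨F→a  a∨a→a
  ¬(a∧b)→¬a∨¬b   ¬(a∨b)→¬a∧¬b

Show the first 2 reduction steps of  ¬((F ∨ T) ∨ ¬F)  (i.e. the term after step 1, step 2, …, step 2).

Answer: after 2 steps: (¬F ∧ ¬T) ∧ ¬¬F

Working:
  start: ¬((F ∨ T) ∨ ¬F)
  [1] ¬(F ∨ T) ∧ ¬¬F
  [2] (¬F ∧ ¬T) ∧ ¬¬F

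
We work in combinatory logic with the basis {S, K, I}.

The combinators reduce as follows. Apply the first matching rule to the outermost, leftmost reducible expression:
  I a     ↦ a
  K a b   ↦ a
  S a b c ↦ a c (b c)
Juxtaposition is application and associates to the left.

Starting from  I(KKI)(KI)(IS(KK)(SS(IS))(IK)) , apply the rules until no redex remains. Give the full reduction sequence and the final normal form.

  start: I(KKI)(KI)(IS(KK)(SS(IS))(IK))
  [1] KKI(KI)(IS(KK)(SS(IS))(IK))
  [2] K(KI)(IS(KK)(SS(IS))(IK))
  [3] KI

Answer: normal form = KI  (in 3 steps)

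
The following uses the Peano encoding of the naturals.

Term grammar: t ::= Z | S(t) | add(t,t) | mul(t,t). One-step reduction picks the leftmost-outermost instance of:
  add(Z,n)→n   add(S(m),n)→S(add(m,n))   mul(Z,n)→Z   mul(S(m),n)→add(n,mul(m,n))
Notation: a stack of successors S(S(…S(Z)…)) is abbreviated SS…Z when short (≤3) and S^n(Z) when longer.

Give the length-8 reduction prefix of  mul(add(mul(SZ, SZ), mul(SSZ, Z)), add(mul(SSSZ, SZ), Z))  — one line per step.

Answer: after 8 steps: S(add(add(add(Z, mul(SSZ, SZ)), Z), mul(add(add(Z, mul(Z, SZ)), mul(SSZ, Z)), add(mul(SSSZ, SZ), Z))))

Working:
  start: mul(add(mul(SZ, SZ), mul(SSZ, Z)), add(mul(SSSZ, SZ), Z))
  [1] mul(add(add(SZ, mul(Z, SZ)), mul(SSZ, Z)), add(mul(SSSZ, SZ), Z))
  [2] mul(add(S(add(Z, mul(Z, SZ))), mul(SSZ, Z)), add(mul(SSSZ, SZ), Z))
  [3] mul(S(add(add(Z, mul(Z, SZ)), mul(SSZ, Z))), add(mul(SSSZ, SZ), Z))
  [4] add(add(mul(SSSZ, SZ), Z), mul(add(add(Z, mul(Z, SZ)), mul(SSZ, Z)), add(mul(SSSZ, SZ), Z)))
  [5] add(add(add(SZ, mul(SSZ, SZ)), Z), mul(add(add(Z, mul(Z, SZ)), mul(SSZ, Z)), add(mul(SSSZ, SZ), Z)))
  [6] add(add(S(add(Z, mul(SSZ, SZ))), Z), mul(add(add(Z, mul(Z, SZ)), mul(SSZ, Z)), add(mul(SSSZ, SZ), Z)))
  [7] add(S(add(add(Z, mul(SSZ, SZ)), Z)), mul(add(add(Z, mul(Z, SZ)), mul(SSZ, Z)), add(mul(SSSZ, SZ), Z)))
  [8] S(add(add(add(Z, mul(SSZ, SZ)), Z), mul(add(add(Z, mul(Z, SZ)), mul(SSZ, Z)), add(mul(SSSZ, SZ), Z))))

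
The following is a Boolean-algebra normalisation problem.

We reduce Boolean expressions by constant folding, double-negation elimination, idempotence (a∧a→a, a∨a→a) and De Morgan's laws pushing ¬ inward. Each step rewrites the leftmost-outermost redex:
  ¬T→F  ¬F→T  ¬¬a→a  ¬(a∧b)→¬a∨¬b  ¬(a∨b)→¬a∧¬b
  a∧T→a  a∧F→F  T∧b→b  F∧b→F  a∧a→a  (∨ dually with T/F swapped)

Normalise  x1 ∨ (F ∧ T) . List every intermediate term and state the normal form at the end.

  start: x1 ∨ (F ∧ T)
  →1  x1 ∨ F
  →2  x1

Answer: normal form = x1  (in 2 steps)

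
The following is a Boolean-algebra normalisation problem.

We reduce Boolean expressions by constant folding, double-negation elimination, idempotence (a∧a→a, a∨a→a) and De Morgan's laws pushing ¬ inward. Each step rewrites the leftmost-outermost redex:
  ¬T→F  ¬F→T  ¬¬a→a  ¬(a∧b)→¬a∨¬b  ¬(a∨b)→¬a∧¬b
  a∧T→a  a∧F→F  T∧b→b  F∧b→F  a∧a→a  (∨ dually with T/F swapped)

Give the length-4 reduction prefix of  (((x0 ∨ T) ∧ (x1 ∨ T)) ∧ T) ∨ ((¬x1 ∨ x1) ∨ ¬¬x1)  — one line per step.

Answer: after 4 steps: T ∨ ((¬x1 ∨ x1) ∨ ¬¬x1)

Reduction:
  start: (((x0 ∨ T) ∧ (x1 ∨ T)) ∧ T) ∨ ((¬x1 ∨ x1) ∨ ¬¬x1)
  →1  ((x0 ∨ T) ∧ (x1 ∨ T)) ∨ ((¬x1 ∨ x1) ∨ ¬¬x1)
  →2  (T ∧ (x1 ∨ T)) ∨ ((¬x1 ∨ x1) ∨ ¬¬x1)
  →3  (x1 ∨ T) ∨ ((¬x1 ∨ x1) ∨ ¬¬x1)
  →4  T ∨ ((¬x1 ∨ x1) ∨ ¬¬x1)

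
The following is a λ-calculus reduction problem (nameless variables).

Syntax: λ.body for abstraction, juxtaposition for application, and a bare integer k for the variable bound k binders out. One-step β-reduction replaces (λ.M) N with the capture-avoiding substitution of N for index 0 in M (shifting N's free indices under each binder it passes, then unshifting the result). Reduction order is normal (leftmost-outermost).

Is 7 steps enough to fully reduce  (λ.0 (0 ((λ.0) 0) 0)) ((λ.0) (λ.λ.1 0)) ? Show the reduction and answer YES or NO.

Answer: NO — after 7 steps the term is λ.(λ.0) (λ.λ.1 0) ((λ.0) (λ.λ.1 0)) 0, not yet normal

Derivation:
  start: (λ.0 (0 ((λ.0) 0) 0)) ((λ.0) (λ.λ.1 0))
  [1] (λ.0) (λ.λ.1 0) ((λ.0) (λ.λ.1 0) ((λ.0) ((λ.0) (λ.λ.1 0))) ((λ.0) (λ.λ.1 0)))
  [2] (λ.λ.1 0) ((λ.0) (λ.λ.1 0) ((λ.0) ((λ.0) (λ.λ.1 0))) ((λ.0) (λ.λ.1 0)))
  [3] λ.(λ.0) (λ.λ.1 0) ((λ.0) ((λ.0) (λ.λ.1 0))) ((λ.0) (λ.λ.1 0)) 0
  [4] λ.(λ.λ.1 0) ((λ.0) ((λ.0) (λ.λ.1 0))) ((λ.0) (λ.λ.1 0)) 0
  [5] λ.(λ.(λ.0) ((λ.0) (λ.λ.1 0)) 0) ((λ.0) (λ.λ.1 0)) 0
  [6] λ.(λ.0) ((λ.0) (λ.λ.1 0)) ((λ.0) (λ.λ.1 0)) 0
  [7] λ.(λ.0) (λ.λ.1 0) ((λ.0) (λ.λ.1 0)) 0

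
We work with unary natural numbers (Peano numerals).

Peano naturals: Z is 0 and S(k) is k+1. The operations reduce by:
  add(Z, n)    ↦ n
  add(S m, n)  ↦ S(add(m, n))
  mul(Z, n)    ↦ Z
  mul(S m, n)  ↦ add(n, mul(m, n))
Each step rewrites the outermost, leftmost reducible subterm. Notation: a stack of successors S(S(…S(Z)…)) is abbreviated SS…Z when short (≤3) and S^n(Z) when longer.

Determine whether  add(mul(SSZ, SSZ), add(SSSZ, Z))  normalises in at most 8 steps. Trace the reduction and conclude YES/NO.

  start: add(mul(SSZ, SSZ), add(SSSZ, Z))
  step 1: add(add(SSZ, mul(SZ, SSZ)), add(SSSZ, Z))
  step 2: add(S(add(SZ, mul(SZ, SSZ))), add(SSSZ, Z))
  step 3: S(add(add(SZ, mul(SZ, SSZ)), add(SSSZ, Z)))
  step 4: S(add(S(add(Z, mul(SZ, SSZ))), add(SSSZ, Z)))
  step 5: S(S(add(add(Z, mul(SZ, SSZ)), add(SSSZ, Z))))
  step 6: S(S(add(mul(SZ, SSZ), add(SSSZ, Z))))
  step 7: S(S(add(add(SSZ, mul(Z, SSZ)), add(SSSZ, Z))))
  step 8: S(S(add(S(add(SZ, mul(Z, SSZ))), add(SSSZ, Z))))

Answer: NO — after 8 steps the term is S(S(add(S(add(SZ, mul(Z, SSZ))), add(SSSZ, Z)))), not yet normal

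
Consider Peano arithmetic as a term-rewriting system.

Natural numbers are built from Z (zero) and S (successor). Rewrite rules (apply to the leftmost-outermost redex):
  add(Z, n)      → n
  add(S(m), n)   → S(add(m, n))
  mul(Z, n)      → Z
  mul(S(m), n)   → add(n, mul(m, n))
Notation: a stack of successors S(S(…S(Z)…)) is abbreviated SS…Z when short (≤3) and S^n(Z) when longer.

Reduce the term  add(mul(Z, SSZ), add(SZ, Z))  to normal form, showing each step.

Answer: normal form = SZ  (in 4 steps)

Reduction:
  start: add(mul(Z, SSZ), add(SZ, Z))
  [1] add(Z, add(SZ, Z))
  [2] add(SZ, Z)
  [3] S(add(Z, Z))
  [4] SZ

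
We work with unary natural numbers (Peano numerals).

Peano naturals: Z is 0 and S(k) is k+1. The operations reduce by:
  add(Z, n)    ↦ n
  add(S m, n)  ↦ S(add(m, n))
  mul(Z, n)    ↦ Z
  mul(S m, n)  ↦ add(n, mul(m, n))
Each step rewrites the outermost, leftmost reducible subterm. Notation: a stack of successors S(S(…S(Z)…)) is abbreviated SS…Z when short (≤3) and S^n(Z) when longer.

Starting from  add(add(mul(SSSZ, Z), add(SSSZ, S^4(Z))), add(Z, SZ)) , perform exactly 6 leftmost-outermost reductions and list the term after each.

  start: add(add(mul(SSSZ, Z), add(SSSZ, S^4(Z))), add(Z, SZ))
  step 1: add(add(add(Z, mul(SSZ, Z)), add(SSSZ, S^4(Z))), add(Z, SZ))
  step 2: add(add(mul(SSZ, Z), add(SSSZ, S^4(Z))), add(Z, SZ))
  step 3: add(add(add(Z, mul(SZ, Z)), add(SSSZ, S^4(Z))), add(Z, SZ))
  step 4: add(add(mul(SZ, Z), add(SSSZ, S^4(Z))), add(Z, SZ))
  step 5: add(add(add(Z, mul(Z, Z)), add(SSSZ, S^4(Z))), add(Z, SZ))
  step 6: add(add(mul(Z, Z), add(SSSZ, S^4(Z))), add(Z, SZ))

Answer: after 6 steps: add(add(mul(Z, Z), add(SSSZ, S^4(Z))), add(Z, SZ))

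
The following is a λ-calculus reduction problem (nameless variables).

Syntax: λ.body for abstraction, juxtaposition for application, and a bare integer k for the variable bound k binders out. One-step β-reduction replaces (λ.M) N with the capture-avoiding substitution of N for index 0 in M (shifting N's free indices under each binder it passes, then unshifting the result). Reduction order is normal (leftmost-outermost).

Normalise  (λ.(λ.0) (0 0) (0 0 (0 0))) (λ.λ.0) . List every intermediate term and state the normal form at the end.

Answer: normal form = λ.0  (in 7 steps)

Derivation:
  start: (λ.(λ.0) (0 0) (0 0 (0 0))) (λ.λ.0)
  [1] (λ.0) ((λ.λ.0) (λ.λ.0)) ((λ.λ.0) (λ.λ.0) ((λ.λ.0) (λ.λ.0)))
  [2] (λ.λ.0) (λ.λ.0) ((λ.λ.0) (λ.λ.0) ((λ.λ.0) (λ.λ.0)))
  [3] (λ.0) ((λ.λ.0) (λ.λ.0) ((λ.λ.0) (λ.λ.0)))
  [4] (λ.λ.0) (λ.λ.0) ((λ.λ.0) (λ.λ.0))
  [5] (λ.0) ((λ.λ.0) (λ.λ.0))
  [6] (λ.λ.0) (λ.λ.0)
  [7] λ.0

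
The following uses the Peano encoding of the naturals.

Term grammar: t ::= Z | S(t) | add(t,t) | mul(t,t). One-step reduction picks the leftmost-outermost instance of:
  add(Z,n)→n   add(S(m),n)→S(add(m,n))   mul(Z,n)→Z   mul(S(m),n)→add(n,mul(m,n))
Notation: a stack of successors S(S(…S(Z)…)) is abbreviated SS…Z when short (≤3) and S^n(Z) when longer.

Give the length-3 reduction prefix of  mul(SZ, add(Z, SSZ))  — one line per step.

Answer: after 3 steps: S(add(SZ, mul(Z, add(Z, SSZ))))

Working:
  start: mul(SZ, add(Z, SSZ))
  step 1: add(add(Z, SSZ), mul(Z, add(Z, SSZ)))
  step 2: add(SSZ, mul(Z, add(Z, SSZ)))
  step 3: S(add(SZ, mul(Z, add(Z, SSZ))))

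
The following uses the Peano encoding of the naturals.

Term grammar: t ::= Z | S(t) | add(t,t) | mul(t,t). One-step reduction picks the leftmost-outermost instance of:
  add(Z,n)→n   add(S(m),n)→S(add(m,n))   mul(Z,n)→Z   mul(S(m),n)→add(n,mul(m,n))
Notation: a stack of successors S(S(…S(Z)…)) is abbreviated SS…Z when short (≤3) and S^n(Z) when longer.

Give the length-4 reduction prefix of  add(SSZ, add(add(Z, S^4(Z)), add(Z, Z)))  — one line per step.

Answer: after 4 steps: S(S(add(S^4(Z), add(Z, Z))))

Working:
  start: add(SSZ, add(add(Z, S^4(Z)), add(Z, Z)))
  [1] S(add(SZ, add(add(Z, S^4(Z)), add(Z, Z))))
  [2] S(S(add(Z, add(add(Z, S^4(Z)), add(Z, Z)))))
  [3] S(S(add(add(Z, S^4(Z)), add(Z, Z))))
  [4] S(S(add(S^4(Z), add(Z, Z))))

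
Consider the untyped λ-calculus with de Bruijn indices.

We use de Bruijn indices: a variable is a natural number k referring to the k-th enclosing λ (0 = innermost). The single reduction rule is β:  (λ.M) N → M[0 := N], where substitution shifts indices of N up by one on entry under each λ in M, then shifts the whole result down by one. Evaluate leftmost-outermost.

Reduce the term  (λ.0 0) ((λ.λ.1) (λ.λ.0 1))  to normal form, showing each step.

  start: (λ.0 0) ((λ.λ.1) (λ.λ.0 1))
  step 1: (λ.λ.1) (λ.λ.0 1) ((λ.λ.1) (λ.λ.0 1))
  step 2: (λ.λ.λ.0 1) ((λ.λ.1) (λ.λ.0 1))
  step 3: λ.λ.0 1

Answer: normal form = λ.λ.0 1  (in 3 steps)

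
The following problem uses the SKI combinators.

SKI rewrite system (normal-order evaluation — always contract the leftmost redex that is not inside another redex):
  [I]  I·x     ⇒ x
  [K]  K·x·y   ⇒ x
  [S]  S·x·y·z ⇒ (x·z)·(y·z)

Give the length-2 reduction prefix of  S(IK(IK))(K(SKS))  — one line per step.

  start: S(IK(IK))(K(SKS))
  [1] S(K(IK))(K(SKS))
  [2] S(KK)(K(SKS))

Answer: after 2 steps: S(KK)(K(SKS))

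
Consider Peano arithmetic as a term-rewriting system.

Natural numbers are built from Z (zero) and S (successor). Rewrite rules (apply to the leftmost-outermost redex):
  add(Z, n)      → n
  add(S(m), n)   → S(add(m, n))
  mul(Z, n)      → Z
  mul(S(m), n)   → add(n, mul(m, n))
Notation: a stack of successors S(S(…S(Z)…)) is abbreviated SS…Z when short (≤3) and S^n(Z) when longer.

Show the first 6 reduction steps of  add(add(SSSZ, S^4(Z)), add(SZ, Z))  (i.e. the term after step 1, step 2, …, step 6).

Answer: after 6 steps: S(S(S(add(add(Z, S^4(Z)), add(SZ, Z)))))

Reduction:
  start: add(add(SSSZ, S^4(Z)), add(SZ, Z))
  [1] add(S(add(SSZ, S^4(Z))), add(SZ, Z))
  [2] S(add(add(SSZ, S^4(Z)), add(SZ, Z)))
  [3] S(add(S(add(SZ, S^4(Z))), add(SZ, Z)))
  [4] S(S(add(add(SZ, S^4(Z)), add(SZ, Z))))
  [5] S(S(add(S(add(Z, S^4(Z))), add(SZ, Z))))
  [6] S(S(S(add(add(Z, S^4(Z)), add(SZ, Z)))))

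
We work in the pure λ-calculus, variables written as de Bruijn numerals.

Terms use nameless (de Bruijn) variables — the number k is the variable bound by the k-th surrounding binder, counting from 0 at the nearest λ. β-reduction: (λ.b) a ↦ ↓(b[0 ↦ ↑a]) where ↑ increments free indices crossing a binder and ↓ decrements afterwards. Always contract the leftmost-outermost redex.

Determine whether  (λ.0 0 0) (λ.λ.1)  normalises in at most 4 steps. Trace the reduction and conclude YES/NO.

  start: (λ.0 0 0) (λ.λ.1)
  →1  (λ.λ.1) (λ.λ.1) (λ.λ.1)
  →2  (λ.λ.λ.1) (λ.λ.1)
  →3  λ.λ.1

Answer: YES — reaches normal form λ.λ.1 in 3 ≤ 4 steps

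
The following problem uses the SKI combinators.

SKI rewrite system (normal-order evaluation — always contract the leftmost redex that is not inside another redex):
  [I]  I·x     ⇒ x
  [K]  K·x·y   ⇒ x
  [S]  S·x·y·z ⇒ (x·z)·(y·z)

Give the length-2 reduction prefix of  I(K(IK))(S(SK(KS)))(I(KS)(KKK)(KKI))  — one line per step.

Answer: after 2 steps: IK(I(KS)(KKK)(KKI))

Derivation:
  start: I(K(IK))(S(SK(KS)))(I(KS)(KKK)(KKI))
  [1] K(IK)(S(SK(KS)))(I(KS)(KKK)(KKI))
  [2] IK(I(KS)(KKK)(KKI))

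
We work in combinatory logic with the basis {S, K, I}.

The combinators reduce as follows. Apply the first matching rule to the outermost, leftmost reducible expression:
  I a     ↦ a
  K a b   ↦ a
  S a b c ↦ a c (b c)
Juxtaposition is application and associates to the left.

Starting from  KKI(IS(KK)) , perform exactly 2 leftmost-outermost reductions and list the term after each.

  start: KKI(IS(KK))
  [1] K(IS(KK))
  [2] K(S(KK))

Answer: after 2 steps: K(S(KK))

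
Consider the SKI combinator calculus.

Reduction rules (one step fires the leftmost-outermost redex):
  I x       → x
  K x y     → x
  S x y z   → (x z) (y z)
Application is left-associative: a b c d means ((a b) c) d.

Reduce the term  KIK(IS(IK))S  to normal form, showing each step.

Answer: normal form = SKS  (in 4 steps)

Working:
  start: KIK(IS(IK))S
  [1] I(IS(IK))S
  [2] IS(IK)S
  [3] S(IK)S
  [4] SKS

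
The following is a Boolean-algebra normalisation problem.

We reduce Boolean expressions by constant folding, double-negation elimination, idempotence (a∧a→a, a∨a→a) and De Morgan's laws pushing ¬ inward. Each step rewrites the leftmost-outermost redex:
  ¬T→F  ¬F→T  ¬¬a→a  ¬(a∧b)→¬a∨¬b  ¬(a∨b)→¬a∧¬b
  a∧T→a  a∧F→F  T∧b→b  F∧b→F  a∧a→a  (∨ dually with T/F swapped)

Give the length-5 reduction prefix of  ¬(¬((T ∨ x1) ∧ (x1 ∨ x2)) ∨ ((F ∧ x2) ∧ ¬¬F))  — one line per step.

  start: ¬(¬((T ∨ x1) ∧ (x1 ∨ x2)) ∨ ((F ∧ x2) ∧ ¬¬F))
  →1  ¬¬((T ∨ x1) ∧ (x1 ∨ x2)) ∧ ¬((F ∧ x2) ∧ ¬¬F)
  →2  ((T ∨ x1) ∧ (x1 ∨ x2)) ∧ ¬((F ∧ x2) ∧ ¬¬F)
  →3  (T ∧ (x1 ∨ x2)) ∧ ¬((F ∧ x2) ∧ ¬¬F)
  →4  (x1 ∨ x2) ∧ ¬((F ∧ x2) ∧ ¬¬F)
  →5  (x1 ∨ x2) ∧ (¬(F ∧ x2) ∨ ¬¬¬F)

Answer: after 5 steps: (x1 ∨ x2) ∧ (¬(F ∧ x2) ∨ ¬¬¬F)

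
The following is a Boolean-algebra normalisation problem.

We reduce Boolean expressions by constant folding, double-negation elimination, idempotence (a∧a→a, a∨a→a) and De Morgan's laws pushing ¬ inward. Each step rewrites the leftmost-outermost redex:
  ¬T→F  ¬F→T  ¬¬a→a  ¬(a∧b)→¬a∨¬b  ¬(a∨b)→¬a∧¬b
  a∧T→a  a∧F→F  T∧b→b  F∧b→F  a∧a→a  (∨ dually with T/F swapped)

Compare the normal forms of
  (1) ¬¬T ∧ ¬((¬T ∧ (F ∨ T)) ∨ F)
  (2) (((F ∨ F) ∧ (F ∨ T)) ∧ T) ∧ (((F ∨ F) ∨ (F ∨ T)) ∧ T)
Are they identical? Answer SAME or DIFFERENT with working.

Answer: DIFFERENT — A ⇓ T, B ⇓ F

Derivation:
Term A:
  start: ¬¬T ∧ ¬((¬T ∧ (F ∨ T)) ∨ F)
  →1  T ∧ ¬((¬T ∧ (F ∨ T)) ∨ F)
  →2  ¬((¬T ∧ (F ∨ T)) ∨ F)
  →3  ¬(¬T ∧ (F ∨ T)) ∧ ¬F
  →4  (¬¬T ∨ ¬(F ∨ T)) ∧ ¬F
  →5  (T ∨ ¬(F ∨ T)) ∧ ¬F
  →6  T ∧ ¬F
  →7  ¬F
  →8  T

Term B:
  start: (((F ∨ F) ∧ (F ∨ T)) ∧ T) ∧ (((F ∨ F) ∨ (F ∨ T)) ∧ T)
  →1  ((F ∨ F) ∧ (F ∨ T)) ∧ (((F ∨ F) ∨ (F ∨ T)) ∧ T)
  →2  (F ∧ (F ∨ T)) ∧ (((F ∨ F) ∨ (F ∨ T)) ∧ T)
  →3  F ∧ (((F ∨ F) ∨ (F ∨ T)) ∧ T)
  →4  F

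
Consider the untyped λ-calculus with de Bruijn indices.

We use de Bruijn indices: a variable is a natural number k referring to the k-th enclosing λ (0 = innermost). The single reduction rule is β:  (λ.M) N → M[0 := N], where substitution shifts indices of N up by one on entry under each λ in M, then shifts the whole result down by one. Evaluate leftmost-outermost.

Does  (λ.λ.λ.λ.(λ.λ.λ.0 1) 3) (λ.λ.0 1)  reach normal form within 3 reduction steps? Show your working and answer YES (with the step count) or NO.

Answer: YES — reaches normal form λ.λ.λ.λ.λ.0 1 in 2 ≤ 3 steps

Derivation:
  start: (λ.λ.λ.λ.(λ.λ.λ.0 1) 3) (λ.λ.0 1)
  →1  λ.λ.λ.(λ.λ.λ.0 1) (λ.λ.0 1)
  →2  λ.λ.λ.λ.λ.0 1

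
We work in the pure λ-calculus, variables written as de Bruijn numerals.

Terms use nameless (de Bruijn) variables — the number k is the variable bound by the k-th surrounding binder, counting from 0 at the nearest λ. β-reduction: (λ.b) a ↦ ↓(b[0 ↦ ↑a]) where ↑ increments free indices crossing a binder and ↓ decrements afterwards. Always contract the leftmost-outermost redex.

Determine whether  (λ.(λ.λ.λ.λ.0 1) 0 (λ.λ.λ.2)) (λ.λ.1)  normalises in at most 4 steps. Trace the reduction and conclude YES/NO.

Answer: YES — reaches normal form λ.λ.0 1 in 3 ≤ 4 steps

Derivation:
  start: (λ.(λ.λ.λ.λ.0 1) 0 (λ.λ.λ.2)) (λ.λ.1)
  →1  (λ.λ.λ.λ.0 1) (λ.λ.1) (λ.λ.λ.2)
  →2  (λ.λ.λ.0 1) (λ.λ.λ.2)
  →3  λ.λ.0 1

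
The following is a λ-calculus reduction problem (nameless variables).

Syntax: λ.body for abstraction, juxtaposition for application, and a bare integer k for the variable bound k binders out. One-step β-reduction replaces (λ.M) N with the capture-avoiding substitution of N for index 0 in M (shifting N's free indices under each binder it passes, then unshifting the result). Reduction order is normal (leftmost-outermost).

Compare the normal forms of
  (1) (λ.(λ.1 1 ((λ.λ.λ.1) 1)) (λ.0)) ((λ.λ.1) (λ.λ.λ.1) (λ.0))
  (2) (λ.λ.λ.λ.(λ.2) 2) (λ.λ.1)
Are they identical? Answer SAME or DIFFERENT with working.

Term A:
  start: (λ.(λ.1 1 ((λ.λ.λ.1) 1)) (λ.0)) ((λ.λ.1) (λ.λ.λ.1) (λ.0))
  [1] (λ.(λ.λ.1) (λ.λ.λ.1) (λ.0) ((λ.λ.1) (λ.λ.λ.1) (λ.0)) ((λ.λ.λ.1) ((λ.λ.1) (λ.λ.λ.1) (λ.0)))) (λ.0)
  [2] (λ.λ.1) (λ.λ.λ.1) (λ.0) ((λ.λ.1) (λ.λ.λ.1) (λ.0)) ((λ.λ.λ.1) ((λ.λ.1) (λ.λ.λ.1) (λ.0)))
  [3] (λ.λ.λ.λ.1) (λ.0) ((λ.λ.1) (λ.λ.λ.1) (λ.0)) ((λ.λ.λ.1) ((λ.λ.1) (λ.λ.λ.1) (λ.0)))
  [4] (λ.λ.λ.1) ((λ.λ.1) (λ.λ.λ.1) (λ.0)) ((λ.λ.λ.1) ((λ.λ.1) (λ.λ.λ.1) (λ.0)))
  [5] (λ.λ.1) ((λ.λ.λ.1) ((λ.λ.1) (λ.λ.λ.1) (λ.0)))
  [6] λ.(λ.λ.λ.1) ((λ.λ.1) (λ.λ.λ.1) (λ.0))
  [7] λ.λ.λ.1

Term B:
  start: (λ.λ.λ.λ.(λ.2) 2) (λ.λ.1)
  [1] λ.λ.λ.(λ.2) 2
  [2] λ.λ.λ.1

Answer: SAME — A ⇓ λ.λ.λ.1, B ⇓ λ.λ.λ.1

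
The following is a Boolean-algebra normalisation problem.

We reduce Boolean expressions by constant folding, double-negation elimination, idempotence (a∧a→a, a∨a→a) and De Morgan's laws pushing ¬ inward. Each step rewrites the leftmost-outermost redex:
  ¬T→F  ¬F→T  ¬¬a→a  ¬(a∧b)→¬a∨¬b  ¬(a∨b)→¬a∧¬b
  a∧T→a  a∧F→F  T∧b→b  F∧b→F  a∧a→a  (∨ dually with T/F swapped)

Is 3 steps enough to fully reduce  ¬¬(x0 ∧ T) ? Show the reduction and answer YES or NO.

  start: ¬¬(x0 ∧ T)
  →1  x0 ∧ T
  →2  x0

Answer: YES — reaches normal form x0 in 2 ≤ 3 steps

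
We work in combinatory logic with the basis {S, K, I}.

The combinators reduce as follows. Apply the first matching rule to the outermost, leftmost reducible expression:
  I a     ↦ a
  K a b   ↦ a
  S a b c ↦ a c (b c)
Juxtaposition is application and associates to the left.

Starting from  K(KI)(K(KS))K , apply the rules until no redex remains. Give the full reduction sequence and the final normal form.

Answer: normal form = I  (in 2 steps)

Reduction:
  start: K(KI)(K(KS))K
  step 1: KIK
  step 2: I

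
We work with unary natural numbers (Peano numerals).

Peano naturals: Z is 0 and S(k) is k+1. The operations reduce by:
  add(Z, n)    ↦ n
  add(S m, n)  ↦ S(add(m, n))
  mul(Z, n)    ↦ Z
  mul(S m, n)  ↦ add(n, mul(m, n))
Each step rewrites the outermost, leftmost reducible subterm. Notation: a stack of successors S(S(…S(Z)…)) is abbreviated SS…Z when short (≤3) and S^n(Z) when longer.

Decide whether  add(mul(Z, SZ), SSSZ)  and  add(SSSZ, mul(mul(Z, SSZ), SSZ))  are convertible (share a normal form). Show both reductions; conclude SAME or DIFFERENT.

Term A:
  start: add(mul(Z, SZ), SSSZ)
  step 1: add(Z, SSSZ)
  step 2: SSSZ

Term B:
  start: add(SSSZ, mul(mul(Z, SSZ), SSZ))
  step 1: S(add(SSZ, mul(mul(Z, SSZ), SSZ)))
  step 2: S(S(add(SZ, mul(mul(Z, SSZ), SSZ))))
  step 3: S(S(S(add(Z, mul(mul(Z, SSZ), SSZ)))))
  step 4: S(S(S(mul(mul(Z, SSZ), SSZ))))
  step 5: S(S(S(mul(Z, SSZ))))
  step 6: SSSZ

Answer: SAME — A ⇓ SSSZ, B ⇓ SSSZ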